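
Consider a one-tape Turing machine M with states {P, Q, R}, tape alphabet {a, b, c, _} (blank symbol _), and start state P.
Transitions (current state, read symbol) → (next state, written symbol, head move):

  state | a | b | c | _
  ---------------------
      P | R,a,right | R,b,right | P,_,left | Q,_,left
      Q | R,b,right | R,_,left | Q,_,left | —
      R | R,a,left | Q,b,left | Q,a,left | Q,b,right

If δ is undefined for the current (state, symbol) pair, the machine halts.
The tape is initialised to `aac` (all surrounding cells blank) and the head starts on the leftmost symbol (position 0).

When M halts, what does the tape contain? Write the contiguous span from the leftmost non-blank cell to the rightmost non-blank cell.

state=P head=0 tape=__[a]ac   (P,a)→(R,a,right)
state=R head=1 tape=__a[a]c   (R,a)→(R,a,left)
state=R head=0 tape=__[a]ac   (R,a)→(R,a,left)
state=R head=-1 tape=_[_]aac   (R,_)→(Q,b,right)
state=Q head=0 tape=_b[a]ac   (Q,a)→(R,b,right)
state=R head=1 tape=_bb[a]c   (R,a)→(R,a,left)
state=R head=0 tape=_b[b]ac   (R,b)→(Q,b,left)
state=Q head=-1 tape=_[b]bac   (Q,b)→(R,_,left)
state=R head=-2 tape=[_]_bac   (R,_)→(Q,b,right)
state=Q head=-1 tape=b[_]bac
The non-blank tape span at halt is b_bac.

b_bac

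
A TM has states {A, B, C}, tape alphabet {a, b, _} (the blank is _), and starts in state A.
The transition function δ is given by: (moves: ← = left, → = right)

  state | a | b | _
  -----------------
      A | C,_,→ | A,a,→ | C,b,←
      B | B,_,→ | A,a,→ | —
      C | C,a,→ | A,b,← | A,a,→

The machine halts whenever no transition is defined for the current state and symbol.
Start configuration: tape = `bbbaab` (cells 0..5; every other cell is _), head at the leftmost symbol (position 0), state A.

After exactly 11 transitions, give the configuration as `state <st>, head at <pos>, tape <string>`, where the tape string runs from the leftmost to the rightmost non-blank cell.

state A, head at 5, tape aaaaab

state=A head=0 tape=[b]bbaab   (A,b)→(A,a,→)
state=A head=1 tape=a[b]baab   (A,b)→(A,a,→)
state=A head=2 tape=aa[b]aab   (A,b)→(A,a,→)
state=A head=3 tape=aaa[a]ab   (A,a)→(C,_,→)
state=C head=4 tape=aaa_[a]b   (C,a)→(C,a,→)
state=C head=5 tape=aaa_a[b]   (C,b)→(A,b,←)
state=A head=4 tape=aaa_[a]b   (A,a)→(C,_,→)
state=C head=5 tape=aaa__[b]   (C,b)→(A,b,←)
state=A head=4 tape=aaa_[_]b   (A,_)→(C,b,←)
state=C head=3 tape=aaa[_]bb   (C,_)→(A,a,→)
state=A head=4 tape=aaaa[b]b   (A,b)→(A,a,→)
state=A head=5 tape=aaaaa[b]
After 11 steps: state A, head at 5, tape aaaaab.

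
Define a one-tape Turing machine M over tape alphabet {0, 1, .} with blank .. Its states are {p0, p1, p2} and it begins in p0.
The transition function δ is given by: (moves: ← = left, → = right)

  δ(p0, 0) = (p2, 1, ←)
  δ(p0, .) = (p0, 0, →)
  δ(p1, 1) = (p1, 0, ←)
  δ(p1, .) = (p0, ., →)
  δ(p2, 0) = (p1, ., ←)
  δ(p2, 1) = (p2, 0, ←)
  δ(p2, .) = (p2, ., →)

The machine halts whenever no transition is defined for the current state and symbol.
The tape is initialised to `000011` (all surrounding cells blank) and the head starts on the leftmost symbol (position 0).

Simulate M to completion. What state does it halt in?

state=p0 head=0 tape=.[0]00011   (p0,0)→(p2,1,←)
state=p2 head=-1 tape=[.]100011   (p2,.)→(p2,.,→)
state=p2 head=0 tape=.[1]00011   (p2,1)→(p2,0,←)
state=p2 head=-1 tape=[.]000011   (p2,.)→(p2,.,→)
state=p2 head=0 tape=.[0]00011   (p2,0)→(p1,.,←)
state=p1 head=-1 tape=[.].00011   (p1,.)→(p0,.,→)
state=p0 head=0 tape=.[.]00011   (p0,.)→(p0,0,→)
state=p0 head=1 tape=.0[0]0011   (p0,0)→(p2,1,←)
state=p2 head=0 tape=.[0]10011   (p2,0)→(p1,.,←)
state=p1 head=-1 tape=[.].10011   (p1,.)→(p0,.,→)
state=p0 head=0 tape=.[.]10011   (p0,.)→(p0,0,→)
state=p0 head=1 tape=.0[1]0011
No transition is defined for (p0, 1); M halts in state p0.

p0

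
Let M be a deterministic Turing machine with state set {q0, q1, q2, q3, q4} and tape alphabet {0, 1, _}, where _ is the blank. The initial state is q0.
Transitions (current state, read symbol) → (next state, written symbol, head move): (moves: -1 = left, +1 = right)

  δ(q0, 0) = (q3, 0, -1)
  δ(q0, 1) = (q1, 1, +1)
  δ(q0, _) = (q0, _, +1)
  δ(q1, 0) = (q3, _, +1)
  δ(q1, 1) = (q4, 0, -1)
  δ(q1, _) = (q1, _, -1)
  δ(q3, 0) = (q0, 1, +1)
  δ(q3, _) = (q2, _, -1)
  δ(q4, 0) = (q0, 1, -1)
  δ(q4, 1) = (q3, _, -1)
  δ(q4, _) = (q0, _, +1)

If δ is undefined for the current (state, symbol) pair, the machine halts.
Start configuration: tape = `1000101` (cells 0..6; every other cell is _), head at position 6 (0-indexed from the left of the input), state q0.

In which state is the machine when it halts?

q0 | 100010[1]_   read 1 → write 1, move +1, go to q1
q1 | 1000101[_]   read _ → write _, move -1, go to q1
q1 | 100010[1]_   read 1 → write 0, move -1, go to q4
q4 | 10001[0]0_   read 0 → write 1, move -1, go to q0
q0 | 1000[1]10_   read 1 → write 1, move +1, go to q1
q1 | 10001[1]0_   read 1 → write 0, move -1, go to q4
q4 | 1000[1]00_   read 1 → write _, move -1, go to q3
q3 | 100[0]_00_   read 0 → write 1, move +1, go to q0
q0 | 1001[_]00_   read _ → write _, move +1, go to q0
q0 | 1001_[0]0_   read 0 → write 0, move -1, go to q3
q3 | 1001[_]00_   read _ → write _, move -1, go to q2
q2 | 100[1]_00_
No transition is defined for (q2, 1); M halts in state q2.

q2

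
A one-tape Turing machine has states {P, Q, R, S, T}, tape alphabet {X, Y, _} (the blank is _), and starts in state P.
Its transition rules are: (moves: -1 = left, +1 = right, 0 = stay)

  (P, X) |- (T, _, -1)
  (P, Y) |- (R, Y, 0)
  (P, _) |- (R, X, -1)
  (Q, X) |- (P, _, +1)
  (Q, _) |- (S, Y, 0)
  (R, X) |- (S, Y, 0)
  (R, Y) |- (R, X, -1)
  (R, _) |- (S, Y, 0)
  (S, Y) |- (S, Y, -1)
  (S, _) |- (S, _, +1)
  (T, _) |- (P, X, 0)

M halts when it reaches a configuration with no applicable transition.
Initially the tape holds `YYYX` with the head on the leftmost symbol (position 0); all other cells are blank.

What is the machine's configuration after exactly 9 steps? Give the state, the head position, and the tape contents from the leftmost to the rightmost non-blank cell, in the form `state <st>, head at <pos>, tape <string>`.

state S, head at -1, tape YXYYX

state=P head=0 tape=__[Y]YYX   (P,Y)→(R,Y,0)
state=R head=0 tape=__[Y]YYX   (R,Y)→(R,X,-1)
state=R head=-1 tape=_[_]XYYX   (R,_)→(S,Y,0)
state=S head=-1 tape=_[Y]XYYX   (S,Y)→(S,Y,-1)
state=S head=-2 tape=[_]YXYYX   (S,_)→(S,_,+1)
state=S head=-1 tape=_[Y]XYYX   (S,Y)→(S,Y,-1)
state=S head=-2 tape=[_]YXYYX   (S,_)→(S,_,+1)
state=S head=-1 tape=_[Y]XYYX   (S,Y)→(S,Y,-1)
state=S head=-2 tape=[_]YXYYX   (S,_)→(S,_,+1)
state=S head=-1 tape=_[Y]XYYX
After 9 steps: state S, head at -1, tape YXYYX.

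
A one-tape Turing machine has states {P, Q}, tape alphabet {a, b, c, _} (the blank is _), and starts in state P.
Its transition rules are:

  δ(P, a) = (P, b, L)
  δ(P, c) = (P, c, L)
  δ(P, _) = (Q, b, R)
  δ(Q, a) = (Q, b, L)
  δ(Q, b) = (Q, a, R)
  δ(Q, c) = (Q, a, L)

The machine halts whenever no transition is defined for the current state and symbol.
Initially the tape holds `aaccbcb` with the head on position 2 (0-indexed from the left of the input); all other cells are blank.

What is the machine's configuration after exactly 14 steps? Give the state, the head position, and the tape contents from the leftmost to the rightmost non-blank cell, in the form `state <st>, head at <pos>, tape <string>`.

P | _aa[c]cbcb   read c → write c, move L, go to P
P | _a[a]ccbcb   read a → write b, move L, go to P
P | _[a]bccbcb   read a → write b, move L, go to P
P | [_]bbccbcb   read _ → write b, move R, go to Q
Q | b[b]bccbcb   read b → write a, move R, go to Q
Q | ba[b]ccbcb   read b → write a, move R, go to Q
Q | baa[c]cbcb   read c → write a, move L, go to Q
Q | ba[a]acbcb   read a → write b, move L, go to Q
Q | b[a]bacbcb   read a → write b, move L, go to Q
Q | [b]bbacbcb   read b → write a, move R, go to Q
Q | a[b]bacbcb   read b → write a, move R, go to Q
Q | aa[b]acbcb   read b → write a, move R, go to Q
Q | aaa[a]cbcb   read a → write b, move L, go to Q
Q | aa[a]bcbcb   read a → write b, move L, go to Q
Q | a[a]bbcbcb
After 14 steps: state Q, head at 0, tape aabbcbcb.

state Q, head at 0, tape aabbcbcb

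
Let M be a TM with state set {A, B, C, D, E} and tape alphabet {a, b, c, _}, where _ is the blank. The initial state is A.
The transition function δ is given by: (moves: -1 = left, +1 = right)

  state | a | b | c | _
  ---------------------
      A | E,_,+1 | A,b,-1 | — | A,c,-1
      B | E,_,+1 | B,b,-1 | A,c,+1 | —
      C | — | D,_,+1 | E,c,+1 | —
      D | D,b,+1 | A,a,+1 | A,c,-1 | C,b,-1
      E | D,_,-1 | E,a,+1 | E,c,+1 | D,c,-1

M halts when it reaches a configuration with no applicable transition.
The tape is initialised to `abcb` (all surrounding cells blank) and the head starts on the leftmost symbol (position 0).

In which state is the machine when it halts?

A

A | [a]bcb_   read a → write _, move +1, go to E
E | _[b]cb_   read b → write a, move +1, go to E
E | _a[c]b_   read c → write c, move +1, go to E
E | _ac[b]_   read b → write a, move +1, go to E
E | _aca[_]   read _ → write c, move -1, go to D
D | _ac[a]c   read a → write b, move +1, go to D
D | _acb[c]   read c → write c, move -1, go to A
A | _ac[b]c   read b → write b, move -1, go to A
A | _a[c]bc
No transition is defined for (A, c); M halts in state A.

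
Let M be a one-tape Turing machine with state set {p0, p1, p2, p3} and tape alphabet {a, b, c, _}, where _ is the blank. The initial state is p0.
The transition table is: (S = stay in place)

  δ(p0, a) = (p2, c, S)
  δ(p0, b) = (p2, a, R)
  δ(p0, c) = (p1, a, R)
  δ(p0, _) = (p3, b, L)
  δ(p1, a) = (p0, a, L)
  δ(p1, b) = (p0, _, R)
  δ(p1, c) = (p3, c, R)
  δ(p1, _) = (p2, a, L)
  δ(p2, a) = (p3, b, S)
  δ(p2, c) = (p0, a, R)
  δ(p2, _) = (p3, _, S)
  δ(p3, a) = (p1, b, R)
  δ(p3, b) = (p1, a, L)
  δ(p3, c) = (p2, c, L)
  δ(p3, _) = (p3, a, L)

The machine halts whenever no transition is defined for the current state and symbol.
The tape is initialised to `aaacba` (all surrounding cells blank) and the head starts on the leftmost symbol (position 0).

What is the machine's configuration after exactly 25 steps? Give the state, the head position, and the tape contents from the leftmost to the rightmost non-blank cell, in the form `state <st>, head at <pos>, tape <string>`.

state=p0 head=0 tape=[a]aacba__   (p0,a)→(p2,c,S)
state=p2 head=0 tape=[c]aacba__   (p2,c)→(p0,a,R)
state=p0 head=1 tape=a[a]acba__   (p0,a)→(p2,c,S)
state=p2 head=1 tape=a[c]acba__   (p2,c)→(p0,a,R)
state=p0 head=2 tape=aa[a]cba__   (p0,a)→(p2,c,S)
state=p2 head=2 tape=aa[c]cba__   (p2,c)→(p0,a,R)
state=p0 head=3 tape=aaa[c]ba__   (p0,c)→(p1,a,R)
state=p1 head=4 tape=aaaa[b]a__   (p1,b)→(p0,_,R)
state=p0 head=5 tape=aaaa_[a]__   (p0,a)→(p2,c,S)
state=p2 head=5 tape=aaaa_[c]__   (p2,c)→(p0,a,R)
state=p0 head=6 tape=aaaa_a[_]_   (p0,_)→(p3,b,L)
state=p3 head=5 tape=aaaa_[a]b_   (p3,a)→(p1,b,R)
state=p1 head=6 tape=aaaa_b[b]_   (p1,b)→(p0,_,R)
state=p0 head=7 tape=aaaa_b_[_]   (p0,_)→(p3,b,L)
state=p3 head=6 tape=aaaa_b[_]b   (p3,_)→(p3,a,L)
state=p3 head=5 tape=aaaa_[b]ab   (p3,b)→(p1,a,L)
state=p1 head=4 tape=aaaa[_]aab   (p1,_)→(p2,a,L)
state=p2 head=3 tape=aaa[a]aaab   (p2,a)→(p3,b,S)
state=p3 head=3 tape=aaa[b]aaab   (p3,b)→(p1,a,L)
state=p1 head=2 tape=aa[a]aaaab   (p1,a)→(p0,a,L)
state=p0 head=1 tape=a[a]aaaaab   (p0,a)→(p2,c,S)
state=p2 head=1 tape=a[c]aaaaab   (p2,c)→(p0,a,R)
state=p0 head=2 tape=aa[a]aaaab   (p0,a)→(p2,c,S)
state=p2 head=2 tape=aa[c]aaaab   (p2,c)→(p0,a,R)
state=p0 head=3 tape=aaa[a]aaab   (p0,a)→(p2,c,S)
state=p2 head=3 tape=aaa[c]aaab
After 25 steps: state p2, head at 3, tape aaacaaab.

state p2, head at 3, tape aaacaaab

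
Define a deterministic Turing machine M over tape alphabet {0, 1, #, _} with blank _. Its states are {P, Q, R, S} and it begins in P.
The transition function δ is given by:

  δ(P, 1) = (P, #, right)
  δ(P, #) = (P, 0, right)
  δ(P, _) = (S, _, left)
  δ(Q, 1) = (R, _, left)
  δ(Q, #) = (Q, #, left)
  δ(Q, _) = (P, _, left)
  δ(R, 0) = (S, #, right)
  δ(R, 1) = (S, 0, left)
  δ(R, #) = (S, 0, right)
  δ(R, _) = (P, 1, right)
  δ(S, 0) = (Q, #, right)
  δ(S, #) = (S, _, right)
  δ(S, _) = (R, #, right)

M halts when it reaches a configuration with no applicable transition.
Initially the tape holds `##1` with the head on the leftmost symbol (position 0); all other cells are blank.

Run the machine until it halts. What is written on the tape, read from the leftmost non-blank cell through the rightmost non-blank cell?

state=P head=0 tape=[#]#1___   (P,#)→(P,0,right)
state=P head=1 tape=0[#]1___   (P,#)→(P,0,right)
state=P head=2 tape=00[1]___   (P,1)→(P,#,right)
state=P head=3 tape=00#[_]__   (P,_)→(S,_,left)
state=S head=2 tape=00[#]___   (S,#)→(S,_,right)
state=S head=3 tape=00_[_]__   (S,_)→(R,#,right)
state=R head=4 tape=00_#[_]_   (R,_)→(P,1,right)
state=P head=5 tape=00_#1[_]   (P,_)→(S,_,left)
state=S head=4 tape=00_#[1]_
The non-blank tape span at halt is 00_#1.

00_#1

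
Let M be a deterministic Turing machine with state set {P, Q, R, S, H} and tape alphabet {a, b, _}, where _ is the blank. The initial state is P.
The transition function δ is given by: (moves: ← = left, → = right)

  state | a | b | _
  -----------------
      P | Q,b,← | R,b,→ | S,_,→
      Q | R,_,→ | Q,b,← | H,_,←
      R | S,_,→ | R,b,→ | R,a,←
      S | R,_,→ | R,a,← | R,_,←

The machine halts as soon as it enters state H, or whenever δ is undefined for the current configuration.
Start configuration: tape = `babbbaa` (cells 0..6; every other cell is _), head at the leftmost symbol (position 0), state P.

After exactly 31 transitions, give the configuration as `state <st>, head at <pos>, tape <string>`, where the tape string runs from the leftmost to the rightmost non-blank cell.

P | [b]abbbaa__   read b → write b, move →, go to R
R | b[a]bbbaa__   read a → write _, move →, go to S
S | b_[b]bbaa__   read b → write a, move ←, go to R
R | b[_]abbaa__   read _ → write a, move ←, go to R
R | [b]aabbaa__   read b → write b, move →, go to R
R | b[a]abbaa__   read a → write _, move →, go to S
S | b_[a]bbaa__   read a → write _, move →, go to R
R | b__[b]baa__   read b → write b, move →, go to R
R | b__b[b]aa__   read b → write b, move →, go to R
R | b__bb[a]a__   read a → write _, move →, go to S
S | b__bb_[a]__   read a → write _, move →, go to R
R | b__bb__[_]_   read _ → write a, move ←, go to R
R | b__bb_[_]a_   read _ → write a, move ←, go to R
R | b__bb[_]aa_   read _ → write a, move ←, go to R
R | b__b[b]aaa_   read b → write b, move →, go to R
R | b__bb[a]aa_   read a → write _, move →, go to S
S | b__bb_[a]a_   read a → write _, move →, go to R
R | b__bb__[a]_   read a → write _, move →, go to S
S | b__bb___[_]   read _ → write _, move ←, go to R
R | b__bb__[_]_   read _ → write a, move ←, go to R
R | b__bb_[_]a_   read _ → write a, move ←, go to R
R | b__bb[_]aa_   read _ → write a, move ←, go to R
R | b__b[b]aaa_   read b → write b, move →, go to R
R | b__bb[a]aa_   read a → write _, move →, go to S
S | b__bb_[a]a_   read a → write _, move →, go to R
R | b__bb__[a]_   read a → write _, move →, go to S
S | b__bb___[_]   read _ → write _, move ←, go to R
R | b__bb__[_]_   read _ → write a, move ←, go to R
R | b__bb_[_]a_   read _ → write a, move ←, go to R
R | b__bb[_]aa_   read _ → write a, move ←, go to R
R | b__b[b]aaa_   read b → write b, move →, go to R
R | b__bb[a]aa_
After 31 steps: state R, head at 5, tape b__bbaaa.

state R, head at 5, tape b__bbaaa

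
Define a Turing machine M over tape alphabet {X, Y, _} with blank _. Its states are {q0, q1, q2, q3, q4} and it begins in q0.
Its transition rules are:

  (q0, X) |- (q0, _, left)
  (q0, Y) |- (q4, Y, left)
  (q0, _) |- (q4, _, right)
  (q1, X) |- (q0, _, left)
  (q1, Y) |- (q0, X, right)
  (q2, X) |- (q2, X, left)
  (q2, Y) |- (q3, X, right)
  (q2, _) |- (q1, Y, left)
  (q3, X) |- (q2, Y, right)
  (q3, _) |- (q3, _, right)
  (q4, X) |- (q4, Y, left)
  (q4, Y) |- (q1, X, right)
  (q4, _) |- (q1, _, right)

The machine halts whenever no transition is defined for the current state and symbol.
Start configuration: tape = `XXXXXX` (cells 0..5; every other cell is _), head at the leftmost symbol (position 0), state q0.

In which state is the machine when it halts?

q0 | _[X]XXXXX_   read X → write _, move left, go to q0
q0 | [_]_XXXXX_   read _ → write _, move right, go to q4
q4 | _[_]XXXXX_   read _ → write _, move right, go to q1
q1 | __[X]XXXX_   read X → write _, move left, go to q0
q0 | _[_]_XXXX_   read _ → write _, move right, go to q4
q4 | __[_]XXXX_   read _ → write _, move right, go to q1
q1 | ___[X]XXX_   read X → write _, move left, go to q0
q0 | __[_]_XXX_   read _ → write _, move right, go to q4
q4 | ___[_]XXX_   read _ → write _, move right, go to q1
q1 | ____[X]XX_   read X → write _, move left, go to q0
q0 | ___[_]_XX_   read _ → write _, move right, go to q4
q4 | ____[_]XX_   read _ → write _, move right, go to q1
q1 | _____[X]X_   read X → write _, move left, go to q0
q0 | ____[_]_X_   read _ → write _, move right, go to q4
q4 | _____[_]X_   read _ → write _, move right, go to q1
q1 | ______[X]_   read X → write _, move left, go to q0
q0 | _____[_]__   read _ → write _, move right, go to q4
q4 | ______[_]_   read _ → write _, move right, go to q1
q1 | _______[_]
No transition is defined for (q1, _); M halts in state q1.

q1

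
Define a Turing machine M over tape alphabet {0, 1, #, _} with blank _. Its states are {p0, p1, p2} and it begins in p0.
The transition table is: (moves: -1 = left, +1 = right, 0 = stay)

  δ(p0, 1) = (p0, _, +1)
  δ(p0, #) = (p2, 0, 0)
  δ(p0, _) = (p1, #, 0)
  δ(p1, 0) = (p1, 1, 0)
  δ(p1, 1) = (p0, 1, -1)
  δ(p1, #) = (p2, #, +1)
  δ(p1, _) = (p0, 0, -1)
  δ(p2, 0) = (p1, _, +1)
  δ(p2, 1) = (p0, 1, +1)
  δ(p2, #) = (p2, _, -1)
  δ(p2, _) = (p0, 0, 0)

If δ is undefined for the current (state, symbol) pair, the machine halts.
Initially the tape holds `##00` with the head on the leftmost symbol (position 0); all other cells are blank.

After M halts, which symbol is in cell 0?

state=p0 head=0 tape=[#]#00__   (p0,#)→(p2,0,0)
state=p2 head=0 tape=[0]#00__   (p2,0)→(p1,_,+1)
state=p1 head=1 tape=_[#]00__   (p1,#)→(p2,#,+1)
state=p2 head=2 tape=_#[0]0__   (p2,0)→(p1,_,+1)
state=p1 head=3 tape=_#_[0]__   (p1,0)→(p1,1,0)
state=p1 head=3 tape=_#_[1]__   (p1,1)→(p0,1,-1)
state=p0 head=2 tape=_#[_]1__   (p0,_)→(p1,#,0)
state=p1 head=2 tape=_#[#]1__   (p1,#)→(p2,#,+1)
state=p2 head=3 tape=_##[1]__   (p2,1)→(p0,1,+1)
state=p0 head=4 tape=_##1[_]_   (p0,_)→(p1,#,0)
state=p1 head=4 tape=_##1[#]_   (p1,#)→(p2,#,+1)
state=p2 head=5 tape=_##1#[_]   (p2,_)→(p0,0,0)
state=p0 head=5 tape=_##1#[0]
Cell 0 holds _ when M halts.

_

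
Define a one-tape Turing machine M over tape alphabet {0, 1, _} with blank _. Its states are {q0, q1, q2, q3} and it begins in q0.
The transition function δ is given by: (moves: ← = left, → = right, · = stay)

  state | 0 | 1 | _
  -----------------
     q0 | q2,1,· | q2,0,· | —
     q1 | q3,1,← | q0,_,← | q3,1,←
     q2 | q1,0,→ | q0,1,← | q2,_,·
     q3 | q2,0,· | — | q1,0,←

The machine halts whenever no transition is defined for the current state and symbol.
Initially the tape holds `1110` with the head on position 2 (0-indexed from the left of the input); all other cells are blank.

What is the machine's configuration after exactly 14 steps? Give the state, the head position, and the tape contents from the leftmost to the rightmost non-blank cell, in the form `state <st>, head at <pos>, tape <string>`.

state q2, head at 0, tape 01

q0 | 11[1]0   read 1 → write 0, move ·, go to q2
q2 | 11[0]0   read 0 → write 0, move →, go to q1
q1 | 110[0]   read 0 → write 1, move ←, go to q3
q3 | 11[0]1   read 0 → write 0, move ·, go to q2
q2 | 11[0]1   read 0 → write 0, move →, go to q1
q1 | 110[1]   read 1 → write _, move ←, go to q0
q0 | 11[0]_   read 0 → write 1, move ·, go to q2
q2 | 11[1]_   read 1 → write 1, move ←, go to q0
q0 | 1[1]1_   read 1 → write 0, move ·, go to q2
q2 | 1[0]1_   read 0 → write 0, move →, go to q1
q1 | 10[1]_   read 1 → write _, move ←, go to q0
q0 | 1[0]__   read 0 → write 1, move ·, go to q2
q2 | 1[1]__   read 1 → write 1, move ←, go to q0
q0 | [1]1__   read 1 → write 0, move ·, go to q2
q2 | [0]1__
After 14 steps: state q2, head at 0, tape 01.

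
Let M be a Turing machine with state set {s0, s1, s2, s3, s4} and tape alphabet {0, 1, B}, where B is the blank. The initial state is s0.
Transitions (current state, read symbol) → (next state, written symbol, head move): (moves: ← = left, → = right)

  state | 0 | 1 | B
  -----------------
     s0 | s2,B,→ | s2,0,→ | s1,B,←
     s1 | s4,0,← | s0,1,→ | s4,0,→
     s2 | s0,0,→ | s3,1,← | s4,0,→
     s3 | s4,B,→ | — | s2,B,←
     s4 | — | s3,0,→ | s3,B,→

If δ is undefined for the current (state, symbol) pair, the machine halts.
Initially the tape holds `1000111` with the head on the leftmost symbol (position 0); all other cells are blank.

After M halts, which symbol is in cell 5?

0

s0 | [1]000111   read 1 → write 0, move →, go to s2
s2 | 0[0]00111   read 0 → write 0, move →, go to s0
s0 | 00[0]0111   read 0 → write B, move →, go to s2
s2 | 00B[0]111   read 0 → write 0, move →, go to s0
s0 | 00B0[1]11   read 1 → write 0, move →, go to s2
s2 | 00B00[1]1   read 1 → write 1, move ←, go to s3
s3 | 00B0[0]11   read 0 → write B, move →, go to s4
s4 | 00B0B[1]1   read 1 → write 0, move →, go to s3
s3 | 00B0B0[1]
Cell 5 holds 0 when M halts.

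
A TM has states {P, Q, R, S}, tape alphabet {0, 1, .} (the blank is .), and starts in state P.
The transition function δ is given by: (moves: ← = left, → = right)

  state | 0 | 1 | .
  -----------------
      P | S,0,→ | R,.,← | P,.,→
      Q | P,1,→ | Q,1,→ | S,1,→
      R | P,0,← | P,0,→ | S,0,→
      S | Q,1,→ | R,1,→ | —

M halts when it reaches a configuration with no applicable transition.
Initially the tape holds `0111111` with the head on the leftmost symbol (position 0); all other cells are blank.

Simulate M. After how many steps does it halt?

P | .[0]111111   read 0 → write 0, move →, go to S
S | .0[1]11111   read 1 → write 1, move →, go to R
R | .01[1]1111   read 1 → write 0, move →, go to P
P | .010[1]111   read 1 → write ., move ←, go to R
R | .01[0].111   read 0 → write 0, move ←, go to P
P | .0[1]0.111   read 1 → write ., move ←, go to R
R | .[0].0.111   read 0 → write 0, move ←, go to P
P | [.]0.0.111   read . → write ., move →, go to P
P | .[0].0.111   read 0 → write 0, move →, go to S
S | .0[.]0.111
M halts after 9 transitions.

9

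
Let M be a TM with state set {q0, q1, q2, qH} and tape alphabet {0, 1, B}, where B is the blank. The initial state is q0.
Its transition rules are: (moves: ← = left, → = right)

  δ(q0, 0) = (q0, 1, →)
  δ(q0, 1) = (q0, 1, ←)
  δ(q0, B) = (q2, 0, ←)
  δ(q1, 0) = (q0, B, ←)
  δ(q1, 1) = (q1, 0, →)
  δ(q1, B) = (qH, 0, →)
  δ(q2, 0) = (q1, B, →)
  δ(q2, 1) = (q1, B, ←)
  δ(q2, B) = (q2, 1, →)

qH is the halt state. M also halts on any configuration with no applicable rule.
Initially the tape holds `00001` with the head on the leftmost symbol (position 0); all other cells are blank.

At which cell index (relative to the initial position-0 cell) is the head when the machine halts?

6

q0 | BB[0]0001BB   read 0 → write 1, move →, go to q0
q0 | BB1[0]001BB   read 0 → write 1, move →, go to q0
q0 | BB11[0]01BB   read 0 → write 1, move →, go to q0
q0 | BB111[0]1BB   read 0 → write 1, move →, go to q0
q0 | BB1111[1]BB   read 1 → write 1, move ←, go to q0
q0 | BB111[1]1BB   read 1 → write 1, move ←, go to q0
q0 | BB11[1]11BB   read 1 → write 1, move ←, go to q0
q0 | BB1[1]111BB   read 1 → write 1, move ←, go to q0
q0 | BB[1]1111BB   read 1 → write 1, move ←, go to q0
q0 | B[B]11111BB   read B → write 0, move ←, go to q2
q2 | [B]011111BB   read B → write 1, move →, go to q2
q2 | 1[0]11111BB   read 0 → write B, move →, go to q1
q1 | 1B[1]1111BB   read 1 → write 0, move →, go to q1
q1 | 1B0[1]111BB   read 1 → write 0, move →, go to q1
q1 | 1B00[1]11BB   read 1 → write 0, move →, go to q1
q1 | 1B000[1]1BB   read 1 → write 0, move →, go to q1
q1 | 1B0000[1]BB   read 1 → write 0, move →, go to q1
q1 | 1B00000[B]B   read B → write 0, move →, go to qH
qH | 1B000000[B]
At halt the head is at cell 6.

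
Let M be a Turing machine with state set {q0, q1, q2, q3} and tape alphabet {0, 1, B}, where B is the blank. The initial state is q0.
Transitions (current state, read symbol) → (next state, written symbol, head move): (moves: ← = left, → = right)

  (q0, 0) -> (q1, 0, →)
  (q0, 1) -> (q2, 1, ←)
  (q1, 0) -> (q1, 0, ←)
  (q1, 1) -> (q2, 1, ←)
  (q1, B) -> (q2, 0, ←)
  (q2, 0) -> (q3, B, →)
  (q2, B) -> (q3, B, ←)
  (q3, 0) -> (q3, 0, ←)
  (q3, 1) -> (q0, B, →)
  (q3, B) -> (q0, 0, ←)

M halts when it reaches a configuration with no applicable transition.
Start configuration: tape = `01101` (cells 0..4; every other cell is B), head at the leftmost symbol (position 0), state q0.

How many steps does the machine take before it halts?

7

state=q0 head=0 tape=B[0]1101   (q0,0)→(q1,0,→)
state=q1 head=1 tape=B0[1]101   (q1,1)→(q2,1,←)
state=q2 head=0 tape=B[0]1101   (q2,0)→(q3,B,→)
state=q3 head=1 tape=BB[1]101   (q3,1)→(q0,B,→)
state=q0 head=2 tape=BBB[1]01   (q0,1)→(q2,1,←)
state=q2 head=1 tape=BB[B]101   (q2,B)→(q3,B,←)
state=q3 head=0 tape=B[B]B101   (q3,B)→(q0,0,←)
state=q0 head=-1 tape=[B]0B101
M halts after 7 transitions.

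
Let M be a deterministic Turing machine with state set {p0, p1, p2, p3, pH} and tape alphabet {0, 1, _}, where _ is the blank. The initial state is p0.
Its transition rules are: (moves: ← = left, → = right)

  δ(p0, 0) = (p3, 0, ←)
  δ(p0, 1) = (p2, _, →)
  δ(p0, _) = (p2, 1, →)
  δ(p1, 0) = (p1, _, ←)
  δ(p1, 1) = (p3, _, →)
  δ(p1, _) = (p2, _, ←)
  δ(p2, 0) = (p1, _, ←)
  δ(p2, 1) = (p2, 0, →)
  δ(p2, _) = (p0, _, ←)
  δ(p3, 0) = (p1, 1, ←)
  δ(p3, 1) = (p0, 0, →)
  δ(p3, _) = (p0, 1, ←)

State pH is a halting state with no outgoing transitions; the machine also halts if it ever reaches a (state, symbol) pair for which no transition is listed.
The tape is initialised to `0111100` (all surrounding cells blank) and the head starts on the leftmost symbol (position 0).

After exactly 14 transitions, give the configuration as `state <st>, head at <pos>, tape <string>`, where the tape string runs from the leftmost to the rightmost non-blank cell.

state p3, head at -2, tape 00_111100

state=p0 head=0 tape=__[0]111100   (p0,0)→(p3,0,←)
state=p3 head=-1 tape=_[_]0111100   (p3,_)→(p0,1,←)
state=p0 head=-2 tape=[_]10111100   (p0,_)→(p2,1,→)
state=p2 head=-1 tape=1[1]0111100   (p2,1)→(p2,0,→)
state=p2 head=0 tape=10[0]111100   (p2,0)→(p1,_,←)
state=p1 head=-1 tape=1[0]_111100   (p1,0)→(p1,_,←)
state=p1 head=-2 tape=[1]__111100   (p1,1)→(p3,_,→)
state=p3 head=-1 tape=_[_]_111100   (p3,_)→(p0,1,←)
state=p0 head=-2 tape=[_]1_111100   (p0,_)→(p2,1,→)
state=p2 head=-1 tape=1[1]_111100   (p2,1)→(p2,0,→)
state=p2 head=0 tape=10[_]111100   (p2,_)→(p0,_,←)
state=p0 head=-1 tape=1[0]_111100   (p0,0)→(p3,0,←)
state=p3 head=-2 tape=[1]0_111100   (p3,1)→(p0,0,→)
state=p0 head=-1 tape=0[0]_111100   (p0,0)→(p3,0,←)
state=p3 head=-2 tape=[0]0_111100
After 14 steps: state p3, head at -2, tape 00_111100.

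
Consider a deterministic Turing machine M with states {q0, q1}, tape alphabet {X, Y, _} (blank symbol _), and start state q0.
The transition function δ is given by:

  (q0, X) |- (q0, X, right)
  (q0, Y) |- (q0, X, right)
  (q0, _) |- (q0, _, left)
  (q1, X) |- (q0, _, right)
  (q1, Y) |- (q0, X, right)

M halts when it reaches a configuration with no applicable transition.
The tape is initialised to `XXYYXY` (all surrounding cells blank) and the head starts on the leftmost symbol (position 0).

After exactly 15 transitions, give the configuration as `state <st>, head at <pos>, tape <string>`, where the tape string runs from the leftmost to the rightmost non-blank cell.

state=q0 head=0 tape=[X]XYYXY_   (q0,X)→(q0,X,right)
state=q0 head=1 tape=X[X]YYXY_   (q0,X)→(q0,X,right)
state=q0 head=2 tape=XX[Y]YXY_   (q0,Y)→(q0,X,right)
state=q0 head=3 tape=XXX[Y]XY_   (q0,Y)→(q0,X,right)
state=q0 head=4 tape=XXXX[X]Y_   (q0,X)→(q0,X,right)
state=q0 head=5 tape=XXXXX[Y]_   (q0,Y)→(q0,X,right)
state=q0 head=6 tape=XXXXXX[_]   (q0,_)→(q0,_,left)
state=q0 head=5 tape=XXXXX[X]_   (q0,X)→(q0,X,right)
state=q0 head=6 tape=XXXXXX[_]   (q0,_)→(q0,_,left)
state=q0 head=5 tape=XXXXX[X]_   (q0,X)→(q0,X,right)
state=q0 head=6 tape=XXXXXX[_]   (q0,_)→(q0,_,left)
state=q0 head=5 tape=XXXXX[X]_   (q0,X)→(q0,X,right)
state=q0 head=6 tape=XXXXXX[_]   (q0,_)→(q0,_,left)
state=q0 head=5 tape=XXXXX[X]_   (q0,X)→(q0,X,right)
state=q0 head=6 tape=XXXXXX[_]   (q0,_)→(q0,_,left)
state=q0 head=5 tape=XXXXX[X]_
After 15 steps: state q0, head at 5, tape XXXXXX.

state q0, head at 5, tape XXXXXX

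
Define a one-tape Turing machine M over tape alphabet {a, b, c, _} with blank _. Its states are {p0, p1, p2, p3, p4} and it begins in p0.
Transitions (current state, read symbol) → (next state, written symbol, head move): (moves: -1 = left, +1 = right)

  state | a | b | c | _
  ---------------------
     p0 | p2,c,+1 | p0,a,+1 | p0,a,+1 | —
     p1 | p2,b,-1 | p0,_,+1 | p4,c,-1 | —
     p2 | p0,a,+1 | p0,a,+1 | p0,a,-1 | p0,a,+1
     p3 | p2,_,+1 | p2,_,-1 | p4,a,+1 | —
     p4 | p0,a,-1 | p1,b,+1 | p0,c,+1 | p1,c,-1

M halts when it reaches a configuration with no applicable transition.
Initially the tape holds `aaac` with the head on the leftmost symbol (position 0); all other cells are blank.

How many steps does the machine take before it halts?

7

state=p0 head=0 tape=[a]aac__   (p0,a)→(p2,c,+1)
state=p2 head=1 tape=c[a]ac__   (p2,a)→(p0,a,+1)
state=p0 head=2 tape=ca[a]c__   (p0,a)→(p2,c,+1)
state=p2 head=3 tape=cac[c]__   (p2,c)→(p0,a,-1)
state=p0 head=2 tape=ca[c]a__   (p0,c)→(p0,a,+1)
state=p0 head=3 tape=caa[a]__   (p0,a)→(p2,c,+1)
state=p2 head=4 tape=caac[_]_   (p2,_)→(p0,a,+1)
state=p0 head=5 tape=caaca[_]
M halts after 7 transitions.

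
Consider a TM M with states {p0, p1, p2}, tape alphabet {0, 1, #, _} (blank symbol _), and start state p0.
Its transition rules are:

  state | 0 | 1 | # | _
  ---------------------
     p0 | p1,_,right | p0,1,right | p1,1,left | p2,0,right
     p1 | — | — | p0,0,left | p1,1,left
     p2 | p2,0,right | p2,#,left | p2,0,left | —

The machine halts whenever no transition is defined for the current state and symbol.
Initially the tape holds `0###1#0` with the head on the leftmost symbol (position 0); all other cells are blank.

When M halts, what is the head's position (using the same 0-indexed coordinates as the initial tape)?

7

p0 | [0]###1#0_   read 0 → write _, move right, go to p1
p1 | _[#]##1#0_   read # → write 0, move left, go to p0
p0 | [_]0##1#0_   read _ → write 0, move right, go to p2
p2 | 0[0]##1#0_   read 0 → write 0, move right, go to p2
p2 | 00[#]#1#0_   read # → write 0, move left, go to p2
p2 | 0[0]0#1#0_   read 0 → write 0, move right, go to p2
p2 | 00[0]#1#0_   read 0 → write 0, move right, go to p2
p2 | 000[#]1#0_   read # → write 0, move left, go to p2
p2 | 00[0]01#0_   read 0 → write 0, move right, go to p2
p2 | 000[0]1#0_   read 0 → write 0, move right, go to p2
p2 | 0000[1]#0_   read 1 → write #, move left, go to p2
p2 | 000[0]##0_   read 0 → write 0, move right, go to p2
p2 | 0000[#]#0_   read # → write 0, move left, go to p2
p2 | 000[0]0#0_   read 0 → write 0, move right, go to p2
p2 | 0000[0]#0_   read 0 → write 0, move right, go to p2
p2 | 00000[#]0_   read # → write 0, move left, go to p2
p2 | 0000[0]00_   read 0 → write 0, move right, go to p2
p2 | 00000[0]0_   read 0 → write 0, move right, go to p2
p2 | 000000[0]_   read 0 → write 0, move right, go to p2
p2 | 0000000[_]
At halt the head is at cell 7.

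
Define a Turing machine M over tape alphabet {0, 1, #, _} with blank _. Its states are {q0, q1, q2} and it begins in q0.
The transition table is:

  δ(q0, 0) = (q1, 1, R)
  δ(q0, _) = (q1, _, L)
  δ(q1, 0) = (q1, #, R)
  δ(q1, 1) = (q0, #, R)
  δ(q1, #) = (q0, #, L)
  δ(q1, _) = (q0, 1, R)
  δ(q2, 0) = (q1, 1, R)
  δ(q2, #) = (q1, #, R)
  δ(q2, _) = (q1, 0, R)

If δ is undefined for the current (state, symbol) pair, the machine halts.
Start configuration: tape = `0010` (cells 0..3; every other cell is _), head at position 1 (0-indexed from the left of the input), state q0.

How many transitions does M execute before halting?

8

state=q0 head=1 tape=0[0]10__   (q0,0)→(q1,1,R)
state=q1 head=2 tape=01[1]0__   (q1,1)→(q0,#,R)
state=q0 head=3 tape=01#[0]__   (q0,0)→(q1,1,R)
state=q1 head=4 tape=01#1[_]_   (q1,_)→(q0,1,R)
state=q0 head=5 tape=01#11[_]   (q0,_)→(q1,_,L)
state=q1 head=4 tape=01#1[1]_   (q1,1)→(q0,#,R)
state=q0 head=5 tape=01#1#[_]   (q0,_)→(q1,_,L)
state=q1 head=4 tape=01#1[#]_   (q1,#)→(q0,#,L)
state=q0 head=3 tape=01#[1]#_
M halts after 8 transitions.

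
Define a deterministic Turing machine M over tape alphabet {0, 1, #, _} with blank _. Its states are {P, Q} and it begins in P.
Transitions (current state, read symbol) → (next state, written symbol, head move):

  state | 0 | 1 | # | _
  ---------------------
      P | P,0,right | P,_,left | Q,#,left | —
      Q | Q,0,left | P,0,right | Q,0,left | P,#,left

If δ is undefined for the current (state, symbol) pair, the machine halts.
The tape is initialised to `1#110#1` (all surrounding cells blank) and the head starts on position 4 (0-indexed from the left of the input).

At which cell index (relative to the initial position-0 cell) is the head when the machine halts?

state=P head=4 tape=__1#11[0]#1   (P,0)→(P,0,right)
state=P head=5 tape=__1#110[#]1   (P,#)→(Q,#,left)
state=Q head=4 tape=__1#11[0]#1   (Q,0)→(Q,0,left)
state=Q head=3 tape=__1#1[1]0#1   (Q,1)→(P,0,right)
state=P head=4 tape=__1#10[0]#1   (P,0)→(P,0,right)
state=P head=5 tape=__1#100[#]1   (P,#)→(Q,#,left)
state=Q head=4 tape=__1#10[0]#1   (Q,0)→(Q,0,left)
state=Q head=3 tape=__1#1[0]0#1   (Q,0)→(Q,0,left)
state=Q head=2 tape=__1#[1]00#1   (Q,1)→(P,0,right)
state=P head=3 tape=__1#0[0]0#1   (P,0)→(P,0,right)
state=P head=4 tape=__1#00[0]#1   (P,0)→(P,0,right)
state=P head=5 tape=__1#000[#]1   (P,#)→(Q,#,left)
state=Q head=4 tape=__1#00[0]#1   (Q,0)→(Q,0,left)
state=Q head=3 tape=__1#0[0]0#1   (Q,0)→(Q,0,left)
state=Q head=2 tape=__1#[0]00#1   (Q,0)→(Q,0,left)
state=Q head=1 tape=__1[#]000#1   (Q,#)→(Q,0,left)
state=Q head=0 tape=__[1]0000#1   (Q,1)→(P,0,right)
state=P head=1 tape=__0[0]000#1   (P,0)→(P,0,right)
state=P head=2 tape=__00[0]00#1   (P,0)→(P,0,right)
state=P head=3 tape=__000[0]0#1   (P,0)→(P,0,right)
state=P head=4 tape=__0000[0]#1   (P,0)→(P,0,right)
state=P head=5 tape=__00000[#]1   (P,#)→(Q,#,left)
state=Q head=4 tape=__0000[0]#1   (Q,0)→(Q,0,left)
state=Q head=3 tape=__000[0]0#1   (Q,0)→(Q,0,left)
state=Q head=2 tape=__00[0]00#1   (Q,0)→(Q,0,left)
state=Q head=1 tape=__0[0]000#1   (Q,0)→(Q,0,left)
state=Q head=0 tape=__[0]0000#1   (Q,0)→(Q,0,left)
state=Q head=-1 tape=_[_]00000#1   (Q,_)→(P,#,left)
state=P head=-2 tape=[_]#00000#1
At halt the head is at cell -2.

-2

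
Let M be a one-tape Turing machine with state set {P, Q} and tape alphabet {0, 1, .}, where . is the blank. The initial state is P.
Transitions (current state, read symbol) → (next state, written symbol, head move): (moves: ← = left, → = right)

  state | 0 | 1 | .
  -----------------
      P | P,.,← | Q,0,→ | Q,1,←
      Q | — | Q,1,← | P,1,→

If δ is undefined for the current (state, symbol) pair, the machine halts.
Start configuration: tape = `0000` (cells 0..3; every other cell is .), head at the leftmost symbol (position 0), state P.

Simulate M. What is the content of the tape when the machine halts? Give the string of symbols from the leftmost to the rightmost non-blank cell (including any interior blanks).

P | ..[0]000.   read 0 → write ., move ←, go to P
P | .[.].000.   read . → write 1, move ←, go to Q
Q | [.]1.000.   read . → write 1, move →, go to P
P | 1[1].000.   read 1 → write 0, move →, go to Q
Q | 10[.]000.   read . → write 1, move →, go to P
P | 101[0]00.   read 0 → write ., move ←, go to P
P | 10[1].00.   read 1 → write 0, move →, go to Q
Q | 100[.]00.   read . → write 1, move →, go to P
P | 1001[0]0.   read 0 → write ., move ←, go to P
P | 100[1].0.   read 1 → write 0, move →, go to Q
Q | 1000[.]0.   read . → write 1, move →, go to P
P | 10001[0].   read 0 → write ., move ←, go to P
P | 1000[1]..   read 1 → write 0, move →, go to Q
Q | 10000[.].   read . → write 1, move →, go to P
P | 100001[.]   read . → write 1, move ←, go to Q
Q | 10000[1]1   read 1 → write 1, move ←, go to Q
Q | 1000[0]11
The non-blank tape span at halt is 1000011.

1000011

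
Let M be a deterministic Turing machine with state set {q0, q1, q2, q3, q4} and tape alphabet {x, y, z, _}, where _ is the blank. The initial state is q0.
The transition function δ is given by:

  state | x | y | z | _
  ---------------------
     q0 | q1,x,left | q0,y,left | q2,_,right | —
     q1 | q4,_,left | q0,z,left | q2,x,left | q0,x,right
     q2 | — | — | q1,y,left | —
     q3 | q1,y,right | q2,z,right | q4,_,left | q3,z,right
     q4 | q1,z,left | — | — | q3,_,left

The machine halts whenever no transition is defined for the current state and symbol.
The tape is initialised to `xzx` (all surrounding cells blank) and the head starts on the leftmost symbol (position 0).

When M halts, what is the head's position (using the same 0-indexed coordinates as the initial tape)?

0

q0 | ___[x]zx   read x → write x, move left, go to q1
q1 | __[_]xzx   read _ → write x, move right, go to q0
q0 | __x[x]zx   read x → write x, move left, go to q1
q1 | __[x]xzx   read x → write _, move left, go to q4
q4 | _[_]_xzx   read _ → write _, move left, go to q3
q3 | [_]__xzx   read _ → write z, move right, go to q3
q3 | z[_]_xzx   read _ → write z, move right, go to q3
q3 | zz[_]xzx   read _ → write z, move right, go to q3
q3 | zzz[x]zx   read x → write y, move right, go to q1
q1 | zzzy[z]x   read z → write x, move left, go to q2
q2 | zzz[y]xx
At halt the head is at cell 0.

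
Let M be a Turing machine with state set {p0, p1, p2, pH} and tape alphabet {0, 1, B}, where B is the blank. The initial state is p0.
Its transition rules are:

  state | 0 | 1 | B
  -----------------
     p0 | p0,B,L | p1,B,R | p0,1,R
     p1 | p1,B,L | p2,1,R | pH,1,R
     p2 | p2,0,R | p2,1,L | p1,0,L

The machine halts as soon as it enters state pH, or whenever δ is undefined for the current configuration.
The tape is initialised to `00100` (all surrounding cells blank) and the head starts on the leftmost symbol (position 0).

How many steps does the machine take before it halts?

6

p0 | B[0]0100   read 0 → write B, move L, go to p0
p0 | [B]B0100   read B → write 1, move R, go to p0
p0 | 1[B]0100   read B → write 1, move R, go to p0
p0 | 11[0]100   read 0 → write B, move L, go to p0
p0 | 1[1]B100   read 1 → write B, move R, go to p1
p1 | 1B[B]100   read B → write 1, move R, go to pH
pH | 1B1[1]00
M halts after 6 transitions.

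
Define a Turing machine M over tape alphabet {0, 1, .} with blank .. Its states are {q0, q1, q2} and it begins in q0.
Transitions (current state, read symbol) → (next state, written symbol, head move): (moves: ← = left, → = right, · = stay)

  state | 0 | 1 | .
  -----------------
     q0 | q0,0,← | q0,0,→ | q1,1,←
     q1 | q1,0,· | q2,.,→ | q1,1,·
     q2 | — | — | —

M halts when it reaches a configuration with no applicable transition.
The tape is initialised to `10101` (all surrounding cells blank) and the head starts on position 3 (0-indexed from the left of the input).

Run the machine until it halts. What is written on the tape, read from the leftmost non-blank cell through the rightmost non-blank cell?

100001

q0 | ..101[0]1   read 0 → write 0, move ←, go to q0
q0 | ..10[1]01   read 1 → write 0, move →, go to q0
q0 | ..100[0]1   read 0 → write 0, move ←, go to q0
q0 | ..10[0]01   read 0 → write 0, move ←, go to q0
q0 | ..1[0]001   read 0 → write 0, move ←, go to q0
q0 | ..[1]0001   read 1 → write 0, move →, go to q0
q0 | ..0[0]001   read 0 → write 0, move ←, go to q0
q0 | ..[0]0001   read 0 → write 0, move ←, go to q0
q0 | .[.]00001   read . → write 1, move ←, go to q1
q1 | [.]100001   read . → write 1, move ·, go to q1
q1 | [1]100001   read 1 → write ., move →, go to q2
q2 | .[1]00001
The non-blank tape span at halt is 100001.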